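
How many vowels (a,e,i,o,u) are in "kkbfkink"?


Input: kkbfkink
Checking each character:
  'k' at position 0: consonant
  'k' at position 1: consonant
  'b' at position 2: consonant
  'f' at position 3: consonant
  'k' at position 4: consonant
  'i' at position 5: vowel (running total: 1)
  'n' at position 6: consonant
  'k' at position 7: consonant
Total vowels: 1

1


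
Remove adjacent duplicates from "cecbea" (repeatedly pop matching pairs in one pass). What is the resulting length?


Input: cecbea
Stack-based adjacent duplicate removal:
  Read 'c': push. Stack: c
  Read 'e': push. Stack: ce
  Read 'c': push. Stack: cec
  Read 'b': push. Stack: cecb
  Read 'e': push. Stack: cecbe
  Read 'a': push. Stack: cecbea
Final stack: "cecbea" (length 6)

6


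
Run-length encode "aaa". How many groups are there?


Input: aaa
Scanning for consecutive runs:
  Group 1: 'a' x 3 (positions 0-2)
Total groups: 1

1


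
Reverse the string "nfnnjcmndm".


Input: nfnnjcmndm
Reading characters right to left:
  Position 9: 'm'
  Position 8: 'd'
  Position 7: 'n'
  Position 6: 'm'
  Position 5: 'c'
  Position 4: 'j'
  Position 3: 'n'
  Position 2: 'n'
  Position 1: 'f'
  Position 0: 'n'
Reversed: mdnmcjnnfn

mdnmcjnnfn


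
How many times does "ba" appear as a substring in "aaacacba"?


Searching for "ba" in "aaacacba"
Scanning each position:
  Position 0: "aa" => no
  Position 1: "aa" => no
  Position 2: "ac" => no
  Position 3: "ca" => no
  Position 4: "ac" => no
  Position 5: "cb" => no
  Position 6: "ba" => MATCH
Total occurrences: 1

1


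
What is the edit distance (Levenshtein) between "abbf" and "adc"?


Computing edit distance: "abbf" -> "adc"
DP table:
           a    d    c
      0    1    2    3
  a   1    0    1    2
  b   2    1    1    2
  b   3    2    2    2
  f   4    3    3    3
Edit distance = dp[4][3] = 3

3


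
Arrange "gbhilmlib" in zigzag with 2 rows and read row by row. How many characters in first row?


Zigzag "gbhilmlib" into 2 rows:
Placing characters:
  'g' => row 0
  'b' => row 1
  'h' => row 0
  'i' => row 1
  'l' => row 0
  'm' => row 1
  'l' => row 0
  'i' => row 1
  'b' => row 0
Rows:
  Row 0: "ghllb"
  Row 1: "bimi"
First row length: 5

5


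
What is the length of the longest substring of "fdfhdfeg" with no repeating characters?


Input: "fdfhdfeg"
Sliding window (track last position of each char):
  Position 0 ('f'): window [0,0] length 1 -- new best
  Position 1 ('d'): window [0,1] length 2 -- new best
  Position 2 ('f'): repeat (last at 0), move window start to 1
  Position 2 ('f'): window [1,2] length 2
  Position 3 ('h'): window [1,3] length 3 -- new best
  Position 4 ('d'): repeat (last at 1), move window start to 2
  Position 4 ('d'): window [2,4] length 3
  Position 5 ('f'): repeat (last at 2), move window start to 3
  Position 5 ('f'): window [3,5] length 3
  Position 6 ('e'): window [3,6] length 4 -- new best
  Position 7 ('g'): window [3,7] length 5 -- new best
Longest substring with no repeats: "hdfeg" with length 5

5


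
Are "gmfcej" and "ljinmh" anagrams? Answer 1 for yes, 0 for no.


Strings: "gmfcej", "ljinmh"
Sorted first:  cefgjm
Sorted second: hijlmn
Differ at position 0: 'c' vs 'h' => not anagrams

0


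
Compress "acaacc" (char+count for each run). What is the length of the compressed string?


Input: acaacc
Runs:
  'a' x 1 => "a1"
  'c' x 1 => "c1"
  'a' x 2 => "a2"
  'c' x 2 => "c2"
Compressed: "a1c1a2c2"
Compressed length: 8

8


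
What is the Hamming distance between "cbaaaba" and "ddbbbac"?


Comparing "cbaaaba" and "ddbbbac" position by position:
  Position 0: 'c' vs 'd' => differ
  Position 1: 'b' vs 'd' => differ
  Position 2: 'a' vs 'b' => differ
  Position 3: 'a' vs 'b' => differ
  Position 4: 'a' vs 'b' => differ
  Position 5: 'b' vs 'a' => differ
  Position 6: 'a' vs 'c' => differ
Total differences (Hamming distance): 7

7


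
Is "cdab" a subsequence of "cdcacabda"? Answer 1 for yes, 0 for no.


Check if "cdab" is a subsequence of "cdcacabda"
Greedy scan:
  Position 0 ('c'): matches sub[0] = 'c'
  Position 1 ('d'): matches sub[1] = 'd'
  Position 2 ('c'): no match needed
  Position 3 ('a'): matches sub[2] = 'a'
  Position 4 ('c'): no match needed
  Position 5 ('a'): no match needed
  Position 6 ('b'): matches sub[3] = 'b'
  Position 7 ('d'): no match needed
  Position 8 ('a'): no match needed
All 4 characters matched => is a subsequence

1


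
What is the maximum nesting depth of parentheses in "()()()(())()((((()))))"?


Input: "()()()(())()((((()))))"
Tracking depth:
  Position 0 '(': depth becomes 1
  Position 1 ')': depth becomes 0
  Position 2 '(': depth becomes 1
  Position 3 ')': depth becomes 0
  Position 4 '(': depth becomes 1
  Position 5 ')': depth becomes 0
  Position 6 '(': depth becomes 1
  Position 7 '(': depth becomes 2
  Position 8 ')': depth becomes 1
  Position 9 ')': depth becomes 0
  Position 10 '(': depth becomes 1
  Position 11 ')': depth becomes 0
  Position 12 '(': depth becomes 1
  Position 13 '(': depth becomes 2
  Position 14 '(': depth becomes 3
  Position 15 '(': depth becomes 4
  Position 16 '(': depth becomes 5
  Position 17 ')': depth becomes 4
  Position 18 ')': depth becomes 3
  Position 19 ')': depth becomes 2
  Position 20 ')': depth becomes 1
  Position 21 ')': depth becomes 0
Maximum depth reached: 5

5


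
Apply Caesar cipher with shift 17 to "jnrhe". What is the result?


Caesar cipher: shift "jnrhe" by 17
  'j' (pos 9) + 17 = pos 0 = 'a'
  'n' (pos 13) + 17 = pos 4 = 'e'
  'r' (pos 17) + 17 = pos 8 = 'i'
  'h' (pos 7) + 17 = pos 24 = 'y'
  'e' (pos 4) + 17 = pos 21 = 'v'
Result: aeiyv

aeiyv


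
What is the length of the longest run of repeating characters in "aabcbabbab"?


Input: "aabcbabbab"
Scanning for longest run:
  Position 1 ('a'): continues run of 'a', length=2
  Position 2 ('b'): new char, reset run to 1
  Position 3 ('c'): new char, reset run to 1
  Position 4 ('b'): new char, reset run to 1
  Position 5 ('a'): new char, reset run to 1
  Position 6 ('b'): new char, reset run to 1
  Position 7 ('b'): continues run of 'b', length=2
  Position 8 ('a'): new char, reset run to 1
  Position 9 ('b'): new char, reset run to 1
Longest run: 'a' with length 2

2


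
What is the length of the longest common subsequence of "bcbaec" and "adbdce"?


LCS of "bcbaec" and "adbdce"
DP table:
           a    d    b    d    c    e
      0    0    0    0    0    0    0
  b   0    0    0    1    1    1    1
  c   0    0    0    1    1    2    2
  b   0    0    0    1    1    2    2
  a   0    1    1    1    1    2    2
  e   0    1    1    1    1    2    3
  c   0    1    1    1    1    2    3
LCS length = dp[6][6] = 3

3


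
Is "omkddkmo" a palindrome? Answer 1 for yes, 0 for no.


Input: omkddkmo
Reversed: omkddkmo
  Compare pos 0 ('o') with pos 7 ('o'): match
  Compare pos 1 ('m') with pos 6 ('m'): match
  Compare pos 2 ('k') with pos 5 ('k'): match
  Compare pos 3 ('d') with pos 4 ('d'): match
Result: palindrome

1


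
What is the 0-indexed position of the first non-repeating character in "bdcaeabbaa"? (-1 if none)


Input: bdcaeabbaa
Character frequencies:
  'a': 4
  'b': 3
  'c': 1
  'd': 1
  'e': 1
Scanning left to right for freq == 1:
  Position 0 ('b'): freq=3, skip
  Position 1 ('d'): unique! => answer = 1

1


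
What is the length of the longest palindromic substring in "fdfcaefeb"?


Input: "fdfcaefeb"
Checking substrings for palindromes:
  [0:3] "fdf" (len 3) => palindrome
  [5:8] "efe" (len 3) => palindrome
Longest palindromic substring: "fdf" with length 3

3


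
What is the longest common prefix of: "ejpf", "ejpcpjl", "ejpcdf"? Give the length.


Words: ejpf, ejpcpjl, ejpcdf
  Position 0: all 'e' => match
  Position 1: all 'j' => match
  Position 2: all 'p' => match
  Position 3: ('f', 'c', 'c') => mismatch, stop
LCP = "ejp" (length 3)

3


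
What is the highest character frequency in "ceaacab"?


Input: ceaacab
Character counts:
  'a': 3
  'b': 1
  'c': 2
  'e': 1
Maximum frequency: 3

3


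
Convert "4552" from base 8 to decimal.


Input: "4552" in base 8
Positional expansion:
  Digit '4' (value 4) x 8^3 = 2048
  Digit '5' (value 5) x 8^2 = 320
  Digit '5' (value 5) x 8^1 = 40
  Digit '2' (value 2) x 8^0 = 2
Sum = 2410

2410


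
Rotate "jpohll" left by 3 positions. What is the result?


Input: "jpohll", rotate left by 3
First 3 characters: "jpo"
Remaining characters: "hll"
Concatenate remaining + first: "hll" + "jpo" = "hlljpo"

hlljpo


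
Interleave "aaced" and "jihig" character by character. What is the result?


Interleaving "aaced" and "jihig":
  Position 0: 'a' from first, 'j' from second => "aj"
  Position 1: 'a' from first, 'i' from second => "ai"
  Position 2: 'c' from first, 'h' from second => "ch"
  Position 3: 'e' from first, 'i' from second => "ei"
  Position 4: 'd' from first, 'g' from second => "dg"
Result: ajaicheidg

ajaicheidg


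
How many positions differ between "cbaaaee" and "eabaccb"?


Comparing "cbaaaee" and "eabaccb" position by position:
  Position 0: 'c' vs 'e' => DIFFER
  Position 1: 'b' vs 'a' => DIFFER
  Position 2: 'a' vs 'b' => DIFFER
  Position 3: 'a' vs 'a' => same
  Position 4: 'a' vs 'c' => DIFFER
  Position 5: 'e' vs 'c' => DIFFER
  Position 6: 'e' vs 'b' => DIFFER
Positions that differ: 6

6


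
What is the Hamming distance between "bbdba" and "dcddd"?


Comparing "bbdba" and "dcddd" position by position:
  Position 0: 'b' vs 'd' => differ
  Position 1: 'b' vs 'c' => differ
  Position 2: 'd' vs 'd' => same
  Position 3: 'b' vs 'd' => differ
  Position 4: 'a' vs 'd' => differ
Total differences (Hamming distance): 4

4


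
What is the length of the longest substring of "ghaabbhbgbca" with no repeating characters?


Input: "ghaabbhbgbca"
Sliding window (track last position of each char):
  Position 0 ('g'): window [0,0] length 1 -- new best
  Position 1 ('h'): window [0,1] length 2 -- new best
  Position 2 ('a'): window [0,2] length 3 -- new best
  Position 3 ('a'): repeat (last at 2), move window start to 3
  Position 3 ('a'): window [3,3] length 1
  Position 4 ('b'): window [3,4] length 2
  Position 5 ('b'): repeat (last at 4), move window start to 5
  Position 5 ('b'): window [5,5] length 1
  Position 6 ('h'): window [5,6] length 2
  Position 7 ('b'): repeat (last at 5), move window start to 6
  Position 7 ('b'): window [6,7] length 2
  Position 8 ('g'): window [6,8] length 3
  Position 9 ('b'): repeat (last at 7), move window start to 8
  Position 9 ('b'): window [8,9] length 2
  Position 10 ('c'): window [8,10] length 3
  Position 11 ('a'): window [8,11] length 4 -- new best
Longest substring with no repeats: "gbca" with length 4

4


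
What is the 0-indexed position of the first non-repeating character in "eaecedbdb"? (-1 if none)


Input: eaecedbdb
Character frequencies:
  'a': 1
  'b': 2
  'c': 1
  'd': 2
  'e': 3
Scanning left to right for freq == 1:
  Position 0 ('e'): freq=3, skip
  Position 1 ('a'): unique! => answer = 1

1


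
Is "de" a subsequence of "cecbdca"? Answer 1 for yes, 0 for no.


Check if "de" is a subsequence of "cecbdca"
Greedy scan:
  Position 0 ('c'): no match needed
  Position 1 ('e'): no match needed
  Position 2 ('c'): no match needed
  Position 3 ('b'): no match needed
  Position 4 ('d'): matches sub[0] = 'd'
  Position 5 ('c'): no match needed
  Position 6 ('a'): no match needed
Only matched 1/2 characters => not a subsequence

0


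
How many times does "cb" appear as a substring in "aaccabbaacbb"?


Searching for "cb" in "aaccabbaacbb"
Scanning each position:
  Position 0: "aa" => no
  Position 1: "ac" => no
  Position 2: "cc" => no
  Position 3: "ca" => no
  Position 4: "ab" => no
  Position 5: "bb" => no
  Position 6: "ba" => no
  Position 7: "aa" => no
  Position 8: "ac" => no
  Position 9: "cb" => MATCH
  Position 10: "bb" => no
Total occurrences: 1

1


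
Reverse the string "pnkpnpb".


Input: pnkpnpb
Reading characters right to left:
  Position 6: 'b'
  Position 5: 'p'
  Position 4: 'n'
  Position 3: 'p'
  Position 2: 'k'
  Position 1: 'n'
  Position 0: 'p'
Reversed: bpnpknp

bpnpknp


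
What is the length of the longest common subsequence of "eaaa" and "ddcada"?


LCS of "eaaa" and "ddcada"
DP table:
           d    d    c    a    d    a
      0    0    0    0    0    0    0
  e   0    0    0    0    0    0    0
  a   0    0    0    0    1    1    1
  a   0    0    0    0    1    1    2
  a   0    0    0    0    1    1    2
LCS length = dp[4][6] = 2

2


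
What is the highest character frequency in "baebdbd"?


Input: baebdbd
Character counts:
  'a': 1
  'b': 3
  'd': 2
  'e': 1
Maximum frequency: 3

3


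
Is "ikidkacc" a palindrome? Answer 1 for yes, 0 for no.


Input: ikidkacc
Reversed: ccakdiki
  Compare pos 0 ('i') with pos 7 ('c'): MISMATCH
  Compare pos 1 ('k') with pos 6 ('c'): MISMATCH
  Compare pos 2 ('i') with pos 5 ('a'): MISMATCH
  Compare pos 3 ('d') with pos 4 ('k'): MISMATCH
Result: not a palindrome

0


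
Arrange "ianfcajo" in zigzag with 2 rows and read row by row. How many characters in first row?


Zigzag "ianfcajo" into 2 rows:
Placing characters:
  'i' => row 0
  'a' => row 1
  'n' => row 0
  'f' => row 1
  'c' => row 0
  'a' => row 1
  'j' => row 0
  'o' => row 1
Rows:
  Row 0: "incj"
  Row 1: "afao"
First row length: 4

4


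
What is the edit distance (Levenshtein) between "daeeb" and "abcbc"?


Computing edit distance: "daeeb" -> "abcbc"
DP table:
           a    b    c    b    c
      0    1    2    3    4    5
  d   1    1    2    3    4    5
  a   2    1    2    3    4    5
  e   3    2    2    3    4    5
  e   4    3    3    3    4    5
  b   5    4    3    4    3    4
Edit distance = dp[5][5] = 4

4


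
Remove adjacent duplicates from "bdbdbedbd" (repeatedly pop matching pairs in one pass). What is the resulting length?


Input: bdbdbedbd
Stack-based adjacent duplicate removal:
  Read 'b': push. Stack: b
  Read 'd': push. Stack: bd
  Read 'b': push. Stack: bdb
  Read 'd': push. Stack: bdbd
  Read 'b': push. Stack: bdbdb
  Read 'e': push. Stack: bdbdbe
  Read 'd': push. Stack: bdbdbed
  Read 'b': push. Stack: bdbdbedb
  Read 'd': push. Stack: bdbdbedbd
Final stack: "bdbdbedbd" (length 9)

9


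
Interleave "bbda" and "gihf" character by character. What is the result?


Interleaving "bbda" and "gihf":
  Position 0: 'b' from first, 'g' from second => "bg"
  Position 1: 'b' from first, 'i' from second => "bi"
  Position 2: 'd' from first, 'h' from second => "dh"
  Position 3: 'a' from first, 'f' from second => "af"
Result: bgbidhaf

bgbidhaf


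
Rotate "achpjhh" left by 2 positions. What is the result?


Input: "achpjhh", rotate left by 2
First 2 characters: "ac"
Remaining characters: "hpjhh"
Concatenate remaining + first: "hpjhh" + "ac" = "hpjhhac"

hpjhhac


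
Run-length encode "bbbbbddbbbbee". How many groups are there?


Input: bbbbbddbbbbee
Scanning for consecutive runs:
  Group 1: 'b' x 5 (positions 0-4)
  Group 2: 'd' x 2 (positions 5-6)
  Group 3: 'b' x 4 (positions 7-10)
  Group 4: 'e' x 2 (positions 11-12)
Total groups: 4

4


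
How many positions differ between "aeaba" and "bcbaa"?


Comparing "aeaba" and "bcbaa" position by position:
  Position 0: 'a' vs 'b' => DIFFER
  Position 1: 'e' vs 'c' => DIFFER
  Position 2: 'a' vs 'b' => DIFFER
  Position 3: 'b' vs 'a' => DIFFER
  Position 4: 'a' vs 'a' => same
Positions that differ: 4

4


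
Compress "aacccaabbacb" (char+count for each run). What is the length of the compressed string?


Input: aacccaabbacb
Runs:
  'a' x 2 => "a2"
  'c' x 3 => "c3"
  'a' x 2 => "a2"
  'b' x 2 => "b2"
  'a' x 1 => "a1"
  'c' x 1 => "c1"
  'b' x 1 => "b1"
Compressed: "a2c3a2b2a1c1b1"
Compressed length: 14

14


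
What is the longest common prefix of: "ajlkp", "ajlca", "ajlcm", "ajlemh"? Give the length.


Words: ajlkp, ajlca, ajlcm, ajlemh
  Position 0: all 'a' => match
  Position 1: all 'j' => match
  Position 2: all 'l' => match
  Position 3: ('k', 'c', 'c', 'e') => mismatch, stop
LCP = "ajl" (length 3)

3


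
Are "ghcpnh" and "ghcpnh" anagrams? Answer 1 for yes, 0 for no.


Strings: "ghcpnh", "ghcpnh"
Sorted first:  cghhnp
Sorted second: cghhnp
Sorted forms match => anagrams

1


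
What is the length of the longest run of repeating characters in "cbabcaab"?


Input: "cbabcaab"
Scanning for longest run:
  Position 1 ('b'): new char, reset run to 1
  Position 2 ('a'): new char, reset run to 1
  Position 3 ('b'): new char, reset run to 1
  Position 4 ('c'): new char, reset run to 1
  Position 5 ('a'): new char, reset run to 1
  Position 6 ('a'): continues run of 'a', length=2
  Position 7 ('b'): new char, reset run to 1
Longest run: 'a' with length 2

2


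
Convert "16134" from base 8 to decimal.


Input: "16134" in base 8
Positional expansion:
  Digit '1' (value 1) x 8^4 = 4096
  Digit '6' (value 6) x 8^3 = 3072
  Digit '1' (value 1) x 8^2 = 64
  Digit '3' (value 3) x 8^1 = 24
  Digit '4' (value 4) x 8^0 = 4
Sum = 7260

7260


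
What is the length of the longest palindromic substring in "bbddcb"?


Input: "bbddcb"
Checking substrings for palindromes:
  [0:2] "bb" (len 2) => palindrome
  [2:4] "dd" (len 2) => palindrome
Longest palindromic substring: "bb" with length 2

2


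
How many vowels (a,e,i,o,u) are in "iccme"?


Input: iccme
Checking each character:
  'i' at position 0: vowel (running total: 1)
  'c' at position 1: consonant
  'c' at position 2: consonant
  'm' at position 3: consonant
  'e' at position 4: vowel (running total: 2)
Total vowels: 2

2


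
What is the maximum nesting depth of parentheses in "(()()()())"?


Input: "(()()()())"
Tracking depth:
  Position 0 '(': depth becomes 1
  Position 1 '(': depth becomes 2
  Position 2 ')': depth becomes 1
  Position 3 '(': depth becomes 2
  Position 4 ')': depth becomes 1
  Position 5 '(': depth becomes 2
  Position 6 ')': depth becomes 1
  Position 7 '(': depth becomes 2
  Position 8 ')': depth becomes 1
  Position 9 ')': depth becomes 0
Maximum depth reached: 2

2


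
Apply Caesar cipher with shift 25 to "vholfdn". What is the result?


Caesar cipher: shift "vholfdn" by 25
  'v' (pos 21) + 25 = pos 20 = 'u'
  'h' (pos 7) + 25 = pos 6 = 'g'
  'o' (pos 14) + 25 = pos 13 = 'n'
  'l' (pos 11) + 25 = pos 10 = 'k'
  'f' (pos 5) + 25 = pos 4 = 'e'
  'd' (pos 3) + 25 = pos 2 = 'c'
  'n' (pos 13) + 25 = pos 12 = 'm'
Result: ugnkecm

ugnkecm


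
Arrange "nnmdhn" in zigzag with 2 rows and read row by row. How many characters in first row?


Zigzag "nnmdhn" into 2 rows:
Placing characters:
  'n' => row 0
  'n' => row 1
  'm' => row 0
  'd' => row 1
  'h' => row 0
  'n' => row 1
Rows:
  Row 0: "nmh"
  Row 1: "ndn"
First row length: 3

3


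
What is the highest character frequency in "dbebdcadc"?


Input: dbebdcadc
Character counts:
  'a': 1
  'b': 2
  'c': 2
  'd': 3
  'e': 1
Maximum frequency: 3

3


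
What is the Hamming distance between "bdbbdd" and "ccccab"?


Comparing "bdbbdd" and "ccccab" position by position:
  Position 0: 'b' vs 'c' => differ
  Position 1: 'd' vs 'c' => differ
  Position 2: 'b' vs 'c' => differ
  Position 3: 'b' vs 'c' => differ
  Position 4: 'd' vs 'a' => differ
  Position 5: 'd' vs 'b' => differ
Total differences (Hamming distance): 6

6


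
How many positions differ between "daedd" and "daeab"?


Comparing "daedd" and "daeab" position by position:
  Position 0: 'd' vs 'd' => same
  Position 1: 'a' vs 'a' => same
  Position 2: 'e' vs 'e' => same
  Position 3: 'd' vs 'a' => DIFFER
  Position 4: 'd' vs 'b' => DIFFER
Positions that differ: 2

2


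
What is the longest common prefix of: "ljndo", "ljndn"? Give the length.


Words: ljndo, ljndn
  Position 0: all 'l' => match
  Position 1: all 'j' => match
  Position 2: all 'n' => match
  Position 3: all 'd' => match
  Position 4: ('o', 'n') => mismatch, stop
LCP = "ljnd" (length 4)

4


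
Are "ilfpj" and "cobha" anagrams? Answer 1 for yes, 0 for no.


Strings: "ilfpj", "cobha"
Sorted first:  fijlp
Sorted second: abcho
Differ at position 0: 'f' vs 'a' => not anagrams

0


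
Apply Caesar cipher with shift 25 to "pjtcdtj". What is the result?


Caesar cipher: shift "pjtcdtj" by 25
  'p' (pos 15) + 25 = pos 14 = 'o'
  'j' (pos 9) + 25 = pos 8 = 'i'
  't' (pos 19) + 25 = pos 18 = 's'
  'c' (pos 2) + 25 = pos 1 = 'b'
  'd' (pos 3) + 25 = pos 2 = 'c'
  't' (pos 19) + 25 = pos 18 = 's'
  'j' (pos 9) + 25 = pos 8 = 'i'
Result: oisbcsi

oisbcsi


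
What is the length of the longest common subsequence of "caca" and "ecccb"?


LCS of "caca" and "ecccb"
DP table:
           e    c    c    c    b
      0    0    0    0    0    0
  c   0    0    1    1    1    1
  a   0    0    1    1    1    1
  c   0    0    1    2    2    2
  a   0    0    1    2    2    2
LCS length = dp[4][5] = 2

2


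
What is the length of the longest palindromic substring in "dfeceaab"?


Input: "dfeceaab"
Checking substrings for palindromes:
  [2:5] "ece" (len 3) => palindrome
  [5:7] "aa" (len 2) => palindrome
Longest palindromic substring: "ece" with length 3

3


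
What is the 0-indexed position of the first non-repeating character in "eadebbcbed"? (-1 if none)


Input: eadebbcbed
Character frequencies:
  'a': 1
  'b': 3
  'c': 1
  'd': 2
  'e': 3
Scanning left to right for freq == 1:
  Position 0 ('e'): freq=3, skip
  Position 1 ('a'): unique! => answer = 1

1


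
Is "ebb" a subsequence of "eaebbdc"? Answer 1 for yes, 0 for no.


Check if "ebb" is a subsequence of "eaebbdc"
Greedy scan:
  Position 0 ('e'): matches sub[0] = 'e'
  Position 1 ('a'): no match needed
  Position 2 ('e'): no match needed
  Position 3 ('b'): matches sub[1] = 'b'
  Position 4 ('b'): matches sub[2] = 'b'
  Position 5 ('d'): no match needed
  Position 6 ('c'): no match needed
All 3 characters matched => is a subsequence

1


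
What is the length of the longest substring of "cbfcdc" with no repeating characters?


Input: "cbfcdc"
Sliding window (track last position of each char):
  Position 0 ('c'): window [0,0] length 1 -- new best
  Position 1 ('b'): window [0,1] length 2 -- new best
  Position 2 ('f'): window [0,2] length 3 -- new best
  Position 3 ('c'): repeat (last at 0), move window start to 1
  Position 3 ('c'): window [1,3] length 3
  Position 4 ('d'): window [1,4] length 4 -- new best
  Position 5 ('c'): repeat (last at 3), move window start to 4
  Position 5 ('c'): window [4,5] length 2
Longest substring with no repeats: "bfcd" with length 4

4


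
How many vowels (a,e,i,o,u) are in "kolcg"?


Input: kolcg
Checking each character:
  'k' at position 0: consonant
  'o' at position 1: vowel (running total: 1)
  'l' at position 2: consonant
  'c' at position 3: consonant
  'g' at position 4: consonant
Total vowels: 1

1


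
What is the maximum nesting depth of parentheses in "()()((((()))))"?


Input: "()()((((()))))"
Tracking depth:
  Position 0 '(': depth becomes 1
  Position 1 ')': depth becomes 0
  Position 2 '(': depth becomes 1
  Position 3 ')': depth becomes 0
  Position 4 '(': depth becomes 1
  Position 5 '(': depth becomes 2
  Position 6 '(': depth becomes 3
  Position 7 '(': depth becomes 4
  Position 8 '(': depth becomes 5
  Position 9 ')': depth becomes 4
  Position 10 ')': depth becomes 3
  Position 11 ')': depth becomes 2
  Position 12 ')': depth becomes 1
  Position 13 ')': depth becomes 0
Maximum depth reached: 5

5


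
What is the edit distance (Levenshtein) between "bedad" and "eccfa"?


Computing edit distance: "bedad" -> "eccfa"
DP table:
           e    c    c    f    a
      0    1    2    3    4    5
  b   1    1    2    3    4    5
  e   2    1    2    3    4    5
  d   3    2    2    3    4    5
  a   4    3    3    3    4    4
  d   5    4    4    4    4    5
Edit distance = dp[5][5] = 5

5


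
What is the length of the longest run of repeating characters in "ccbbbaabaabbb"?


Input: "ccbbbaabaabbb"
Scanning for longest run:
  Position 1 ('c'): continues run of 'c', length=2
  Position 2 ('b'): new char, reset run to 1
  Position 3 ('b'): continues run of 'b', length=2
  Position 4 ('b'): continues run of 'b', length=3
  Position 5 ('a'): new char, reset run to 1
  Position 6 ('a'): continues run of 'a', length=2
  Position 7 ('b'): new char, reset run to 1
  Position 8 ('a'): new char, reset run to 1
  Position 9 ('a'): continues run of 'a', length=2
  Position 10 ('b'): new char, reset run to 1
  Position 11 ('b'): continues run of 'b', length=2
  Position 12 ('b'): continues run of 'b', length=3
Longest run: 'b' with length 3

3


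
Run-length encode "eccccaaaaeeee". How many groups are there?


Input: eccccaaaaeeee
Scanning for consecutive runs:
  Group 1: 'e' x 1 (positions 0-0)
  Group 2: 'c' x 4 (positions 1-4)
  Group 3: 'a' x 4 (positions 5-8)
  Group 4: 'e' x 4 (positions 9-12)
Total groups: 4

4


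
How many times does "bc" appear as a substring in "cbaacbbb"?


Searching for "bc" in "cbaacbbb"
Scanning each position:
  Position 0: "cb" => no
  Position 1: "ba" => no
  Position 2: "aa" => no
  Position 3: "ac" => no
  Position 4: "cb" => no
  Position 5: "bb" => no
  Position 6: "bb" => no
Total occurrences: 0

0


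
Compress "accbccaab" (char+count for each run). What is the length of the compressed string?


Input: accbccaab
Runs:
  'a' x 1 => "a1"
  'c' x 2 => "c2"
  'b' x 1 => "b1"
  'c' x 2 => "c2"
  'a' x 2 => "a2"
  'b' x 1 => "b1"
Compressed: "a1c2b1c2a2b1"
Compressed length: 12

12


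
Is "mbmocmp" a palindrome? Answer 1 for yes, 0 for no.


Input: mbmocmp
Reversed: pmcombm
  Compare pos 0 ('m') with pos 6 ('p'): MISMATCH
  Compare pos 1 ('b') with pos 5 ('m'): MISMATCH
  Compare pos 2 ('m') with pos 4 ('c'): MISMATCH
Result: not a palindrome

0


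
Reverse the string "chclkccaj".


Input: chclkccaj
Reading characters right to left:
  Position 8: 'j'
  Position 7: 'a'
  Position 6: 'c'
  Position 5: 'c'
  Position 4: 'k'
  Position 3: 'l'
  Position 2: 'c'
  Position 1: 'h'
  Position 0: 'c'
Reversed: jaccklchc

jaccklchc


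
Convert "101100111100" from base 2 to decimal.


Input: "101100111100" in base 2
Positional expansion:
  Digit '1' (value 1) x 2^11 = 2048
  Digit '0' (value 0) x 2^10 = 0
  Digit '1' (value 1) x 2^9 = 512
  Digit '1' (value 1) x 2^8 = 256
  Digit '0' (value 0) x 2^7 = 0
  Digit '0' (value 0) x 2^6 = 0
  Digit '1' (value 1) x 2^5 = 32
  Digit '1' (value 1) x 2^4 = 16
  Digit '1' (value 1) x 2^3 = 8
  Digit '1' (value 1) x 2^2 = 4
  Digit '0' (value 0) x 2^1 = 0
  Digit '0' (value 0) x 2^0 = 0
Sum = 2876

2876


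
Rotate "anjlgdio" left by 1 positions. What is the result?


Input: "anjlgdio", rotate left by 1
First 1 characters: "a"
Remaining characters: "njlgdio"
Concatenate remaining + first: "njlgdio" + "a" = "njlgdioa"

njlgdioa


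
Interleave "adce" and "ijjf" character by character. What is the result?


Interleaving "adce" and "ijjf":
  Position 0: 'a' from first, 'i' from second => "ai"
  Position 1: 'd' from first, 'j' from second => "dj"
  Position 2: 'c' from first, 'j' from second => "cj"
  Position 3: 'e' from first, 'f' from second => "ef"
Result: aidjcjef

aidjcjef


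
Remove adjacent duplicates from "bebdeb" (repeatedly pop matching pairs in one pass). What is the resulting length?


Input: bebdeb
Stack-based adjacent duplicate removal:
  Read 'b': push. Stack: b
  Read 'e': push. Stack: be
  Read 'b': push. Stack: beb
  Read 'd': push. Stack: bebd
  Read 'e': push. Stack: bebde
  Read 'b': push. Stack: bebdeb
Final stack: "bebdeb" (length 6)

6


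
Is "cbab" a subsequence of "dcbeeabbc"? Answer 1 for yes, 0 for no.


Check if "cbab" is a subsequence of "dcbeeabbc"
Greedy scan:
  Position 0 ('d'): no match needed
  Position 1 ('c'): matches sub[0] = 'c'
  Position 2 ('b'): matches sub[1] = 'b'
  Position 3 ('e'): no match needed
  Position 4 ('e'): no match needed
  Position 5 ('a'): matches sub[2] = 'a'
  Position 6 ('b'): matches sub[3] = 'b'
  Position 7 ('b'): no match needed
  Position 8 ('c'): no match needed
All 4 characters matched => is a subsequence

1


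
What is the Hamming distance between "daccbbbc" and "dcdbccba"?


Comparing "daccbbbc" and "dcdbccba" position by position:
  Position 0: 'd' vs 'd' => same
  Position 1: 'a' vs 'c' => differ
  Position 2: 'c' vs 'd' => differ
  Position 3: 'c' vs 'b' => differ
  Position 4: 'b' vs 'c' => differ
  Position 5: 'b' vs 'c' => differ
  Position 6: 'b' vs 'b' => same
  Position 7: 'c' vs 'a' => differ
Total differences (Hamming distance): 6

6


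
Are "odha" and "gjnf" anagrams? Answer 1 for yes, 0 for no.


Strings: "odha", "gjnf"
Sorted first:  adho
Sorted second: fgjn
Differ at position 0: 'a' vs 'f' => not anagrams

0


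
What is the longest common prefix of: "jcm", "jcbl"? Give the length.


Words: jcm, jcbl
  Position 0: all 'j' => match
  Position 1: all 'c' => match
  Position 2: ('m', 'b') => mismatch, stop
LCP = "jc" (length 2)

2


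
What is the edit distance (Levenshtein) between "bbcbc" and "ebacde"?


Computing edit distance: "bbcbc" -> "ebacde"
DP table:
           e    b    a    c    d    e
      0    1    2    3    4    5    6
  b   1    1    1    2    3    4    5
  b   2    2    1    2    3    4    5
  c   3    3    2    2    2    3    4
  b   4    4    3    3    3    3    4
  c   5    5    4    4    3    4    4
Edit distance = dp[5][6] = 4

4


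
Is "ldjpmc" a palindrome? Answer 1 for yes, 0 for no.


Input: ldjpmc
Reversed: cmpjdl
  Compare pos 0 ('l') with pos 5 ('c'): MISMATCH
  Compare pos 1 ('d') with pos 4 ('m'): MISMATCH
  Compare pos 2 ('j') with pos 3 ('p'): MISMATCH
Result: not a palindrome

0


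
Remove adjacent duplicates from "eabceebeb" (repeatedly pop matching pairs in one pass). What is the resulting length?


Input: eabceebeb
Stack-based adjacent duplicate removal:
  Read 'e': push. Stack: e
  Read 'a': push. Stack: ea
  Read 'b': push. Stack: eab
  Read 'c': push. Stack: eabc
  Read 'e': push. Stack: eabce
  Read 'e': matches stack top 'e' => pop. Stack: eabc
  Read 'b': push. Stack: eabcb
  Read 'e': push. Stack: eabcbe
  Read 'b': push. Stack: eabcbeb
Final stack: "eabcbeb" (length 7)

7


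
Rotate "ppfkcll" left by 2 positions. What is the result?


Input: "ppfkcll", rotate left by 2
First 2 characters: "pp"
Remaining characters: "fkcll"
Concatenate remaining + first: "fkcll" + "pp" = "fkcllpp"

fkcllpp


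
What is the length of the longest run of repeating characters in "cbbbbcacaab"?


Input: "cbbbbcacaab"
Scanning for longest run:
  Position 1 ('b'): new char, reset run to 1
  Position 2 ('b'): continues run of 'b', length=2
  Position 3 ('b'): continues run of 'b', length=3
  Position 4 ('b'): continues run of 'b', length=4
  Position 5 ('c'): new char, reset run to 1
  Position 6 ('a'): new char, reset run to 1
  Position 7 ('c'): new char, reset run to 1
  Position 8 ('a'): new char, reset run to 1
  Position 9 ('a'): continues run of 'a', length=2
  Position 10 ('b'): new char, reset run to 1
Longest run: 'b' with length 4

4


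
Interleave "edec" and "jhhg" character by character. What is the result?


Interleaving "edec" and "jhhg":
  Position 0: 'e' from first, 'j' from second => "ej"
  Position 1: 'd' from first, 'h' from second => "dh"
  Position 2: 'e' from first, 'h' from second => "eh"
  Position 3: 'c' from first, 'g' from second => "cg"
Result: ejdhehcg

ejdhehcg


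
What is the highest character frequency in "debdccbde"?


Input: debdccbde
Character counts:
  'b': 2
  'c': 2
  'd': 3
  'e': 2
Maximum frequency: 3

3


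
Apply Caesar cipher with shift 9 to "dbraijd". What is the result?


Caesar cipher: shift "dbraijd" by 9
  'd' (pos 3) + 9 = pos 12 = 'm'
  'b' (pos 1) + 9 = pos 10 = 'k'
  'r' (pos 17) + 9 = pos 0 = 'a'
  'a' (pos 0) + 9 = pos 9 = 'j'
  'i' (pos 8) + 9 = pos 17 = 'r'
  'j' (pos 9) + 9 = pos 18 = 's'
  'd' (pos 3) + 9 = pos 12 = 'm'
Result: mkajrsm

mkajrsm


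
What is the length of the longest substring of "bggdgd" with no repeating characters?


Input: "bggdgd"
Sliding window (track last position of each char):
  Position 0 ('b'): window [0,0] length 1 -- new best
  Position 1 ('g'): window [0,1] length 2 -- new best
  Position 2 ('g'): repeat (last at 1), move window start to 2
  Position 2 ('g'): window [2,2] length 1
  Position 3 ('d'): window [2,3] length 2
  Position 4 ('g'): repeat (last at 2), move window start to 3
  Position 4 ('g'): window [3,4] length 2
  Position 5 ('d'): repeat (last at 3), move window start to 4
  Position 5 ('d'): window [4,5] length 2
Longest substring with no repeats: "bg" with length 2

2


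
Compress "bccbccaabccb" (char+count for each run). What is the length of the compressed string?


Input: bccbccaabccb
Runs:
  'b' x 1 => "b1"
  'c' x 2 => "c2"
  'b' x 1 => "b1"
  'c' x 2 => "c2"
  'a' x 2 => "a2"
  'b' x 1 => "b1"
  'c' x 2 => "c2"
  'b' x 1 => "b1"
Compressed: "b1c2b1c2a2b1c2b1"
Compressed length: 16

16


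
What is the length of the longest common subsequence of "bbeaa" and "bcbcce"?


LCS of "bbeaa" and "bcbcce"
DP table:
           b    c    b    c    c    e
      0    0    0    0    0    0    0
  b   0    1    1    1    1    1    1
  b   0    1    1    2    2    2    2
  e   0    1    1    2    2    2    3
  a   0    1    1    2    2    2    3
  a   0    1    1    2    2    2    3
LCS length = dp[5][6] = 3

3


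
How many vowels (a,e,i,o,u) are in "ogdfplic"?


Input: ogdfplic
Checking each character:
  'o' at position 0: vowel (running total: 1)
  'g' at position 1: consonant
  'd' at position 2: consonant
  'f' at position 3: consonant
  'p' at position 4: consonant
  'l' at position 5: consonant
  'i' at position 6: vowel (running total: 2)
  'c' at position 7: consonant
Total vowels: 2

2


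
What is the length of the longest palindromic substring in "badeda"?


Input: "badeda"
Checking substrings for palindromes:
  [1:6] "adeda" (len 5) => palindrome
  [2:5] "ded" (len 3) => palindrome
Longest palindromic substring: "adeda" with length 5

5


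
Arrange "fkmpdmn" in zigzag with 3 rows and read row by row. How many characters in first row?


Zigzag "fkmpdmn" into 3 rows:
Placing characters:
  'f' => row 0
  'k' => row 1
  'm' => row 2
  'p' => row 1
  'd' => row 0
  'm' => row 1
  'n' => row 2
Rows:
  Row 0: "fd"
  Row 1: "kpm"
  Row 2: "mn"
First row length: 2

2


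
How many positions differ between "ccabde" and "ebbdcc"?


Comparing "ccabde" and "ebbdcc" position by position:
  Position 0: 'c' vs 'e' => DIFFER
  Position 1: 'c' vs 'b' => DIFFER
  Position 2: 'a' vs 'b' => DIFFER
  Position 3: 'b' vs 'd' => DIFFER
  Position 4: 'd' vs 'c' => DIFFER
  Position 5: 'e' vs 'c' => DIFFER
Positions that differ: 6

6


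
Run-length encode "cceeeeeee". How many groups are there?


Input: cceeeeeee
Scanning for consecutive runs:
  Group 1: 'c' x 2 (positions 0-1)
  Group 2: 'e' x 7 (positions 2-8)
Total groups: 2

2


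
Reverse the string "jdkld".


Input: jdkld
Reading characters right to left:
  Position 4: 'd'
  Position 3: 'l'
  Position 2: 'k'
  Position 1: 'd'
  Position 0: 'j'
Reversed: dlkdj

dlkdj


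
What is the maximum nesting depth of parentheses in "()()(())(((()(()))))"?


Input: "()()(())(((()(()))))"
Tracking depth:
  Position 0 '(': depth becomes 1
  Position 1 ')': depth becomes 0
  Position 2 '(': depth becomes 1
  Position 3 ')': depth becomes 0
  Position 4 '(': depth becomes 1
  Position 5 '(': depth becomes 2
  Position 6 ')': depth becomes 1
  Position 7 ')': depth becomes 0
  Position 8 '(': depth becomes 1
  Position 9 '(': depth becomes 2
  Position 10 '(': depth becomes 3
  Position 11 '(': depth becomes 4
  Position 12 ')': depth becomes 3
  Position 13 '(': depth becomes 4
  Position 14 '(': depth becomes 5
  Position 15 ')': depth becomes 4
  Position 16 ')': depth becomes 3
  Position 17 ')': depth becomes 2
  Position 18 ')': depth becomes 1
  Position 19 ')': depth becomes 0
Maximum depth reached: 5

5


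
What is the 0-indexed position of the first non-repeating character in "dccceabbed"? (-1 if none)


Input: dccceabbed
Character frequencies:
  'a': 1
  'b': 2
  'c': 3
  'd': 2
  'e': 2
Scanning left to right for freq == 1:
  Position 0 ('d'): freq=2, skip
  Position 1 ('c'): freq=3, skip
  Position 2 ('c'): freq=3, skip
  Position 3 ('c'): freq=3, skip
  Position 4 ('e'): freq=2, skip
  Position 5 ('a'): unique! => answer = 5

5


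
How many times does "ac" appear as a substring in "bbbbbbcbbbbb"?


Searching for "ac" in "bbbbbbcbbbbb"
Scanning each position:
  Position 0: "bb" => no
  Position 1: "bb" => no
  Position 2: "bb" => no
  Position 3: "bb" => no
  Position 4: "bb" => no
  Position 5: "bc" => no
  Position 6: "cb" => no
  Position 7: "bb" => no
  Position 8: "bb" => no
  Position 9: "bb" => no
  Position 10: "bb" => no
Total occurrences: 0

0


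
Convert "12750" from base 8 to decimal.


Input: "12750" in base 8
Positional expansion:
  Digit '1' (value 1) x 8^4 = 4096
  Digit '2' (value 2) x 8^3 = 1024
  Digit '7' (value 7) x 8^2 = 448
  Digit '5' (value 5) x 8^1 = 40
  Digit '0' (value 0) x 8^0 = 0
Sum = 5608

5608


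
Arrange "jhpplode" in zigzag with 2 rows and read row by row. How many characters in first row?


Zigzag "jhpplode" into 2 rows:
Placing characters:
  'j' => row 0
  'h' => row 1
  'p' => row 0
  'p' => row 1
  'l' => row 0
  'o' => row 1
  'd' => row 0
  'e' => row 1
Rows:
  Row 0: "jpld"
  Row 1: "hpoe"
First row length: 4

4


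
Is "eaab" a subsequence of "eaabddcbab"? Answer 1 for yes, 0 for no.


Check if "eaab" is a subsequence of "eaabddcbab"
Greedy scan:
  Position 0 ('e'): matches sub[0] = 'e'
  Position 1 ('a'): matches sub[1] = 'a'
  Position 2 ('a'): matches sub[2] = 'a'
  Position 3 ('b'): matches sub[3] = 'b'
  Position 4 ('d'): no match needed
  Position 5 ('d'): no match needed
  Position 6 ('c'): no match needed
  Position 7 ('b'): no match needed
  Position 8 ('a'): no match needed
  Position 9 ('b'): no match needed
All 4 characters matched => is a subsequence

1


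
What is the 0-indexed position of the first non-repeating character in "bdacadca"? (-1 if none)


Input: bdacadca
Character frequencies:
  'a': 3
  'b': 1
  'c': 2
  'd': 2
Scanning left to right for freq == 1:
  Position 0 ('b'): unique! => answer = 0

0


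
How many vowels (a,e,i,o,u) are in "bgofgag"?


Input: bgofgag
Checking each character:
  'b' at position 0: consonant
  'g' at position 1: consonant
  'o' at position 2: vowel (running total: 1)
  'f' at position 3: consonant
  'g' at position 4: consonant
  'a' at position 5: vowel (running total: 2)
  'g' at position 6: consonant
Total vowels: 2

2


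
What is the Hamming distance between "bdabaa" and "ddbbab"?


Comparing "bdabaa" and "ddbbab" position by position:
  Position 0: 'b' vs 'd' => differ
  Position 1: 'd' vs 'd' => same
  Position 2: 'a' vs 'b' => differ
  Position 3: 'b' vs 'b' => same
  Position 4: 'a' vs 'a' => same
  Position 5: 'a' vs 'b' => differ
Total differences (Hamming distance): 3

3


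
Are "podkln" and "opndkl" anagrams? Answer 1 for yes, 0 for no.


Strings: "podkln", "opndkl"
Sorted first:  dklnop
Sorted second: dklnop
Sorted forms match => anagrams

1


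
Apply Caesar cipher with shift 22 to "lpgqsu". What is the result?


Caesar cipher: shift "lpgqsu" by 22
  'l' (pos 11) + 22 = pos 7 = 'h'
  'p' (pos 15) + 22 = pos 11 = 'l'
  'g' (pos 6) + 22 = pos 2 = 'c'
  'q' (pos 16) + 22 = pos 12 = 'm'
  's' (pos 18) + 22 = pos 14 = 'o'
  'u' (pos 20) + 22 = pos 16 = 'q'
Result: hlcmoq

hlcmoq


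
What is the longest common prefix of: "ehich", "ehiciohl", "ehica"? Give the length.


Words: ehich, ehiciohl, ehica
  Position 0: all 'e' => match
  Position 1: all 'h' => match
  Position 2: all 'i' => match
  Position 3: all 'c' => match
  Position 4: ('h', 'i', 'a') => mismatch, stop
LCP = "ehic" (length 4)

4


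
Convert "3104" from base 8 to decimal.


Input: "3104" in base 8
Positional expansion:
  Digit '3' (value 3) x 8^3 = 1536
  Digit '1' (value 1) x 8^2 = 64
  Digit '0' (value 0) x 8^1 = 0
  Digit '4' (value 4) x 8^0 = 4
Sum = 1604

1604
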